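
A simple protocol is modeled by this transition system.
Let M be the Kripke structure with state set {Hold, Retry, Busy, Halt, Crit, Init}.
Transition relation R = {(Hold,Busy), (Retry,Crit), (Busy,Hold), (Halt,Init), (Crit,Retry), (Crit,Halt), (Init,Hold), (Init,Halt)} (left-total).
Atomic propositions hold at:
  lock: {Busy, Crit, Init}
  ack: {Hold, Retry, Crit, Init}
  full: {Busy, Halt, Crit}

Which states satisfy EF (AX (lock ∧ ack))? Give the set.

Sat(lock ∧ ack) = {Crit, Init}
Sat(AX (lock ∧ ack)) = {s : every successor in {Crit, Init}} = {Retry, Halt}
EF (AX (lock ∧ ack)): least fixpoint, start Z0 = {Retry, Halt}, add states with some successor in Z. Z1 = {Retry, Halt, Crit, Init}; fixed.
Sat(EF (AX (lock ∧ ack))) = {Retry, Halt, Crit, Init}

{Retry, Halt, Crit, Init}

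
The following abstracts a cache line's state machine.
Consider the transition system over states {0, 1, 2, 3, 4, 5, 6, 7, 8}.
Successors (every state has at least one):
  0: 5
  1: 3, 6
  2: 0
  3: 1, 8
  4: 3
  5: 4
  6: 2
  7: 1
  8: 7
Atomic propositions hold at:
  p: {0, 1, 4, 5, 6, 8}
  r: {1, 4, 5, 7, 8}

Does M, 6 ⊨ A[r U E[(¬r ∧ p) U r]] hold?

No

Sat(¬r) = {0, 2, 3, 6}
Sat(¬r ∧ p) = {0, 6}
E[(¬r ∧ p) U r]: least fixpoint, start Z0 = Sat(r) = {1, 4, 5, 7, 8}, add states in Sat(¬r ∧ p) with some successor in Z. Z1 = {0, 1, 4, 5, 7, 8}; fixed.
Sat(E[(¬r ∧ p) U r]) = {0, 1, 4, 5, 7, 8}
A[r U E[(¬r ∧ p) U r]]: least fixpoint, start Z0 = Sat(E[(¬r ∧ p) U r]) = {0, 1, 4, 5, 7, 8}, add states in Sat(r) with every successor in Z. Already a fixed point.
Sat(A[r U E[(¬r ∧ p) U r]]) = {0, 1, 4, 5, 7, 8}
6 ∉ Sat(A[r U E[(¬r ∧ p) U r]]) = {0, 1, 4, 5, 7, 8}, so the formula does not hold at 6.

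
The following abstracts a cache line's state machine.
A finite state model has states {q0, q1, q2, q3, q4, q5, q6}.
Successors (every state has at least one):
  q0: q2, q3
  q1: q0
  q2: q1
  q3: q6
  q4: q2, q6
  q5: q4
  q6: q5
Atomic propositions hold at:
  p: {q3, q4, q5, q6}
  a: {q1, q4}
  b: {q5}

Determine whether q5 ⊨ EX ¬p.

No

Sat(¬p) = {q0, q1, q2}
Sat(EX ¬p) = {s : some successor in {q0, q1, q2}} = {q0, q1, q2, q4}
q5 ∉ Sat(EX ¬p) = {q0, q1, q2, q4}, so the formula does not hold at q5.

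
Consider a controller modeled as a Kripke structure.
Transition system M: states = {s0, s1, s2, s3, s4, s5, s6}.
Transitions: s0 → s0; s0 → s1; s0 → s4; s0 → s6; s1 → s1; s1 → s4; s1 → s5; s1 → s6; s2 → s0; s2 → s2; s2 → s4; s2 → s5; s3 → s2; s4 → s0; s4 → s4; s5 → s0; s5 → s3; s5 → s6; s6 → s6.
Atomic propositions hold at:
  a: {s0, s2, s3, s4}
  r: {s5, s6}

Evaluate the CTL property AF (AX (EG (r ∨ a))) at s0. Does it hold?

No

Sat(r ∨ a) = {s0, s2, s3, s4, s5, s6}
EG (r ∨ a): greatest fixpoint, start Z0 = {s0, s2, s3, s4, s5, s6}, keep only states in Sat with some successor in Z. Already a fixed point.
Sat(EG (r ∨ a)) = {s0, s2, s3, s4, s5, s6}
Sat(AX (EG (r ∨ a))) = {s : every successor in {s0, s2, s3, s4, s5, s6}} = {s2, s3, s4, s5, s6}
AF (AX (EG (r ∨ a))): least fixpoint, start Z0 = {s2, s3, s4, s5, s6}, add states with every successor in Z. Already a fixed point.
Sat(AF (AX (EG (r ∨ a)))) = {s2, s3, s4, s5, s6}
s0 ∉ Sat(AF (AX (EG (r ∨ a)))) = {s2, s3, s4, s5, s6}, so the formula does not hold at s0.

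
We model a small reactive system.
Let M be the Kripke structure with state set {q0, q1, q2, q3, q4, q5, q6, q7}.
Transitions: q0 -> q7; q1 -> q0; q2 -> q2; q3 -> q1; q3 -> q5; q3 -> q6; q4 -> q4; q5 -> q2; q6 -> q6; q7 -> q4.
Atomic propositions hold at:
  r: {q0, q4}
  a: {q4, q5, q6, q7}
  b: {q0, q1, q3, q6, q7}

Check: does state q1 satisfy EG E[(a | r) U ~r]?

Sat(a | r) = {q0, q4, q5, q6, q7}
Sat(~r) = {q1, q2, q3, q5, q6, q7}
E[(a | r) U ~r]: least fixpoint, start Z0 = Sat(~r) = {q1, q2, q3, q5, q6, q7}, add states in Sat(a | r) with some successor in Z. Z1 = {q0, q1, q2, q3, q5, q6, q7}; fixed.
Sat(E[(a | r) U ~r]) = {q0, q1, q2, q3, q5, q6, q7}
EG E[(a | r) U ~r]: greatest fixpoint, start Z0 = {q0, q1, q2, q3, q5, q6, q7}, keep only states in Sat with some successor in Z. Z1 = {q0, q1, q2, q3, q5, q6}; Z2 = {q1, q2, q3, q5, q6}; Z3 = {q2, q3, q5, q6}; fixed.
Sat(EG E[(a | r) U ~r]) = {q2, q3, q5, q6}
q1 ∉ Sat(EG E[(a | r) U ~r]) = {q2, q3, q5, q6}, so the formula does not hold at q1.

No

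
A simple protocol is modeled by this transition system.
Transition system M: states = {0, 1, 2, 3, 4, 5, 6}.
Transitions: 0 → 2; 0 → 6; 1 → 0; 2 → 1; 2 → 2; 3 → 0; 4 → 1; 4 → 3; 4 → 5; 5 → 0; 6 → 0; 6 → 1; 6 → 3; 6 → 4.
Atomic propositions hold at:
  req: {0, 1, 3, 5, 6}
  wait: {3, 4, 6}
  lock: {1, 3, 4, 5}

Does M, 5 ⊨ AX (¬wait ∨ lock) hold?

Yes

Sat(¬wait) = {0, 1, 2, 5}
Sat(¬wait ∨ lock) = {0, 1, 2, 3, 4, 5}
Sat(AX (¬wait ∨ lock)) = {s : every successor in {0, 1, 2, 3, 4, 5}} = {1, 2, 3, 4, 5, 6}
5 ∈ Sat(AX (¬wait ∨ lock)) = {1, 2, 3, 4, 5, 6}, so the formula holds at 5.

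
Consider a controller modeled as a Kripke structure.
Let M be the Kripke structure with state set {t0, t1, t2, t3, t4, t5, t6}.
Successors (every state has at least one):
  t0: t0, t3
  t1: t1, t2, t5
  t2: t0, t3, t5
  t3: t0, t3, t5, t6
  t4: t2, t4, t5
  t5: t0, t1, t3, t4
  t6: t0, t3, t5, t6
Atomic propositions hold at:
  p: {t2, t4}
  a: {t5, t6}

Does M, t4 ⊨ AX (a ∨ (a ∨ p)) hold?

Sat(a ∨ p) = {t2, t4, t5, t6}
Sat(a ∨ (a ∨ p)) = {t2, t4, t5, t6}
Sat(AX (a ∨ (a ∨ p))) = {s : every successor in {t2, t4, t5, t6}} = {t4}
t4 ∈ Sat(AX (a ∨ (a ∨ p))) = {t4}, so the formula holds at t4.

Yes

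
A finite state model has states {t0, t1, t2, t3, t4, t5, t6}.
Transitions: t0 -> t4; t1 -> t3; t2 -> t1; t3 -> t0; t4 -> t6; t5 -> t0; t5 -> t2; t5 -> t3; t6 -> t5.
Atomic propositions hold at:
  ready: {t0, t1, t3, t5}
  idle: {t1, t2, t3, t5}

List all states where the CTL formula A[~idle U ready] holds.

{t0, t1, t3, t4, t5, t6}

Sat(~idle) = {t0, t4, t6}
A[~idle U ready]: least fixpoint, start Z0 = Sat(ready) = {t0, t1, t3, t5}, add states in Sat(~idle) with every successor in Z. Z1 = {t0, t1, t3, t5, t6}; Z2 = {t0, t1, t3, t4, t5, t6}; fixed.
Sat(A[~idle U ready]) = {t0, t1, t3, t4, t5, t6}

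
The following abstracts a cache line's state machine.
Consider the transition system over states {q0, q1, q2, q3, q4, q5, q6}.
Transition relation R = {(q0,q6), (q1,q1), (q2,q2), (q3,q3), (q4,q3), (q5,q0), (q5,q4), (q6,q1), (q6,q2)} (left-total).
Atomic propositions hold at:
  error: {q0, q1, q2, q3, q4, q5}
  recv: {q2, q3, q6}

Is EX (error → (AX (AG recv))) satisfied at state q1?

No

AG recv: greatest fixpoint, start Z0 = {q2, q3, q6}, keep only states in Sat with every successor in Z. Z1 = {q2, q3}; fixed.
Sat(AG recv) = {q2, q3}
Sat(AX (AG recv)) = {s : every successor in {q2, q3}} = {q2, q3, q4}
Sat(error → (AX (AG recv))) = {q2, q3, q4, q6}
Sat(EX (error → (AX (AG recv)))) = {s : some successor in {q2, q3, q4, q6}} = {q0, q2, q3, q4, q5, q6}
q1 ∉ Sat(EX (error → (AX (AG recv)))) = {q0, q2, q3, q4, q5, q6}, so the formula does not hold at q1.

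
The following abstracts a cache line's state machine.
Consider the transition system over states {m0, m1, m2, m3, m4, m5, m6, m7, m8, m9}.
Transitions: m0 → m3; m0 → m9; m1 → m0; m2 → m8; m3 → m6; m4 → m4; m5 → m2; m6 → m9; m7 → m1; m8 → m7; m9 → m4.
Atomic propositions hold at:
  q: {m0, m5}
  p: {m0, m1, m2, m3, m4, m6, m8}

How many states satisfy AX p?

Sat(AX p) = {s : every successor in {m0, m1, m2, m3, m4, m6, m8}} = {m1, m2, m3, m4, m5, m7, m9}
|Sat(AX p)| = |{m1, m2, m3, m4, m5, m7, m9}| = 7.

7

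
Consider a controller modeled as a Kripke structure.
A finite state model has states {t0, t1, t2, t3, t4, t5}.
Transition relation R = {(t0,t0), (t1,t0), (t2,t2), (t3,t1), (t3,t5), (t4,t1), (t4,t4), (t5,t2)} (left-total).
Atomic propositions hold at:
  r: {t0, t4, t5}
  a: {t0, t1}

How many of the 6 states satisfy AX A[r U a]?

2

A[r U a]: least fixpoint, start Z0 = Sat(a) = {t0, t1}, add states in Sat(r) with every successor in Z. Already a fixed point.
Sat(A[r U a]) = {t0, t1}
Sat(AX A[r U a]) = {s : every successor in {t0, t1}} = {t0, t1}
|Sat(AX A[r U a])| = |{t0, t1}| = 2.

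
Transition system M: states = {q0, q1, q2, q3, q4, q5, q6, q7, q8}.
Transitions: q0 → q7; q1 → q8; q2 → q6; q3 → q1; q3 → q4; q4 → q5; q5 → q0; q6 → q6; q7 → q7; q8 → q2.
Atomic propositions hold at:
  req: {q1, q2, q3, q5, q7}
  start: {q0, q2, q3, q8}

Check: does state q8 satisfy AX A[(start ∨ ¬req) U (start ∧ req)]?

Sat(¬req) = {q0, q4, q6, q8}
Sat(start ∨ ¬req) = {q0, q2, q3, q4, q6, q8}
Sat(start ∧ req) = {q2, q3}
A[(start ∨ ¬req) U (start ∧ req)]: least fixpoint, start Z0 = Sat((start ∧ req)) = {q2, q3}, add states in Sat(start ∨ ¬req) with every successor in Z. Z1 = {q2, q3, q8}; fixed.
Sat(A[(start ∨ ¬req) U (start ∧ req)]) = {q2, q3, q8}
Sat(AX A[(start ∨ ¬req) U (start ∧ req)]) = {s : every successor in {q2, q3, q8}} = {q1, q8}
q8 ∈ Sat(AX A[(start ∨ ¬req) U (start ∧ req)]) = {q1, q8}, so the formula holds at q8.

Yes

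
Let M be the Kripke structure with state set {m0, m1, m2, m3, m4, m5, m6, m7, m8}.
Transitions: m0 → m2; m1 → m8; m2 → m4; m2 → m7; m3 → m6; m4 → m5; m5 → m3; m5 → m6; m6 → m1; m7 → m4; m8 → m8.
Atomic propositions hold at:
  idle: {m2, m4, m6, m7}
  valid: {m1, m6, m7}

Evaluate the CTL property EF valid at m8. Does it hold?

No

EF valid: least fixpoint, start Z0 = {m1, m6, m7}, add states with some successor in Z. Z1 = {m1, m2, m3, m5, m6, m7}; Z2 = {m0, m1, m2, m3, m4, m5, m6, m7}; fixed.
Sat(EF valid) = {m0, m1, m2, m3, m4, m5, m6, m7}
m8 ∉ Sat(EF valid) = {m0, m1, m2, m3, m4, m5, m6, m7}, so the formula does not hold at m8.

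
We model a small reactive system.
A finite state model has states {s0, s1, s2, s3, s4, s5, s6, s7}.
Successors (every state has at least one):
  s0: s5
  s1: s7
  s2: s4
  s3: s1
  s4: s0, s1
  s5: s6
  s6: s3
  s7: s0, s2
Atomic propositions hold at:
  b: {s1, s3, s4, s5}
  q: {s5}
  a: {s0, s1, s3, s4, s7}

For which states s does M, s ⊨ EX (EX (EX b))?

{s0, s1, s2, s5, s7}

Sat(EX b) = {s : some successor in {s1, s3, s4, s5}} = {s0, s2, s3, s4, s6}
Sat(EX (EX b)) = {s : some successor in {s0, s2, s3, s4, s6}} = {s2, s4, s5, s6, s7}
Sat(EX (EX (EX b))) = {s : some successor in {s2, s4, s5, s6, s7}} = {s0, s1, s2, s5, s7}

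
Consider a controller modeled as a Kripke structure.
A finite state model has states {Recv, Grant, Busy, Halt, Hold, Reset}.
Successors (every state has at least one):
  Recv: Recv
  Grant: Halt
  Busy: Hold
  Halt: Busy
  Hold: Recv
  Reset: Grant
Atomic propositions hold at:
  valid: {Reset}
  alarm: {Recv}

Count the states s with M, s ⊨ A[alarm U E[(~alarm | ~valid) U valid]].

1

Sat(~alarm) = {Grant, Busy, Halt, Hold, Reset}
Sat(~valid) = {Recv, Grant, Busy, Halt, Hold}
Sat(~alarm | ~valid) = {Recv, Grant, Busy, Halt, Hold, Reset}
E[(~alarm | ~valid) U valid]: least fixpoint, start Z0 = Sat(valid) = {Reset}, add states in Sat(~alarm | ~valid) with some successor in Z. Already a fixed point.
Sat(E[(~alarm | ~valid) U valid]) = {Reset}
A[alarm U E[(~alarm | ~valid) U valid]]: least fixpoint, start Z0 = Sat(E[(~alarm | ~valid) U valid]) = {Reset}, add states in Sat(alarm) with every successor in Z. Already a fixed point.
Sat(A[alarm U E[(~alarm | ~valid) U valid]]) = {Reset}
|Sat(A[alarm U E[(~alarm | ~valid) U valid]])| = |{Reset}| = 1.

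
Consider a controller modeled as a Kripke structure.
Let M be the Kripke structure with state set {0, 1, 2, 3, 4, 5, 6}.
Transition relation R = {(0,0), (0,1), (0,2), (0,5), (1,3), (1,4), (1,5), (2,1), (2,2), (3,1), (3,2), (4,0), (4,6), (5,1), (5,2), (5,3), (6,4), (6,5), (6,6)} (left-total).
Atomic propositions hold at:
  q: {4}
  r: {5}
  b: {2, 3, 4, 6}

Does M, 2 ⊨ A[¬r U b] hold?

Sat(¬r) = {0, 1, 2, 3, 4, 6}
A[¬r U b]: least fixpoint, start Z0 = Sat(b) = {2, 3, 4, 6}, add states in Sat(¬r) with every successor in Z. Already a fixed point.
Sat(A[¬r U b]) = {2, 3, 4, 6}
2 ∈ Sat(A[¬r U b]) = {2, 3, 4, 6}, so the formula holds at 2.

Yes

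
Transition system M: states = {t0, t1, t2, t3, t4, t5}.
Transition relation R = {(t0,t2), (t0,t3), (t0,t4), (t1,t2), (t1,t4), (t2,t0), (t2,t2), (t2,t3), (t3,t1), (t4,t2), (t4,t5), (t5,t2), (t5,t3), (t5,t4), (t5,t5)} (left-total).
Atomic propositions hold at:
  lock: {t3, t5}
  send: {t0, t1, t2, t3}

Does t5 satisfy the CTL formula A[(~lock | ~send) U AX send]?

Sat(~lock) = {t0, t1, t2, t4}
Sat(~send) = {t4, t5}
Sat(~lock | ~send) = {t0, t1, t2, t4, t5}
Sat(AX send) = {s : every successor in {t0, t1, t2, t3}} = {t2, t3}
A[(~lock | ~send) U AX send]: least fixpoint, start Z0 = Sat(AX send) = {t2, t3}, add states in Sat(~lock | ~send) with every successor in Z. Already a fixed point.
Sat(A[(~lock | ~send) U AX send]) = {t2, t3}
t5 ∉ Sat(A[(~lock | ~send) U AX send]) = {t2, t3}, so the formula does not hold at t5.

No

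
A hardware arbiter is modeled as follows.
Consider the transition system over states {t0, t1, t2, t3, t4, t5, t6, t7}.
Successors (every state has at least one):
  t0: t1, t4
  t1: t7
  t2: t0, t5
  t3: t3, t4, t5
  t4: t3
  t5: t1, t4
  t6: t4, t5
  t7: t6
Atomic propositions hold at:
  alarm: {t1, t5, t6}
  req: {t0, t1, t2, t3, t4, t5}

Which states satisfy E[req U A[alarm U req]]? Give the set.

A[alarm U req]: least fixpoint, start Z0 = Sat(req) = {t0, t1, t2, t3, t4, t5}, add states in Sat(alarm) with every successor in Z. Z1 = {t0, t1, t2, t3, t4, t5, t6}; fixed.
Sat(A[alarm U req]) = {t0, t1, t2, t3, t4, t5, t6}
E[req U A[alarm U req]]: least fixpoint, start Z0 = Sat(A[alarm U req]) = {t0, t1, t2, t3, t4, t5, t6}, add states in Sat(req) with some successor in Z. Already a fixed point.
Sat(E[req U A[alarm U req]]) = {t0, t1, t2, t3, t4, t5, t6}

{t0, t1, t2, t3, t4, t5, t6}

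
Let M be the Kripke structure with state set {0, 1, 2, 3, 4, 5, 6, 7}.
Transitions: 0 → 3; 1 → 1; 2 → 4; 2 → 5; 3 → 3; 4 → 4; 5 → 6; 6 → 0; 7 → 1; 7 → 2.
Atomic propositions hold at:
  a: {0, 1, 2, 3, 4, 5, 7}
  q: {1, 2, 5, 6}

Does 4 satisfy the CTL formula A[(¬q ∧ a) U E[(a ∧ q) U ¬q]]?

Yes

Sat(¬q) = {0, 3, 4, 7}
Sat(¬q ∧ a) = {0, 3, 4, 7}
Sat(a ∧ q) = {1, 2, 5}
E[(a ∧ q) U ¬q]: least fixpoint, start Z0 = Sat(¬q) = {0, 3, 4, 7}, add states in Sat(a ∧ q) with some successor in Z. Z1 = {0, 2, 3, 4, 7}; fixed.
Sat(E[(a ∧ q) U ¬q]) = {0, 2, 3, 4, 7}
A[(¬q ∧ a) U E[(a ∧ q) U ¬q]]: least fixpoint, start Z0 = Sat(E[(a ∧ q) U ¬q]) = {0, 2, 3, 4, 7}, add states in Sat(¬q ∧ a) with every successor in Z. Already a fixed point.
Sat(A[(¬q ∧ a) U E[(a ∧ q) U ¬q]]) = {0, 2, 3, 4, 7}
4 ∈ Sat(A[(¬q ∧ a) U E[(a ∧ q) U ¬q]]) = {0, 2, 3, 4, 7}, so the formula holds at 4.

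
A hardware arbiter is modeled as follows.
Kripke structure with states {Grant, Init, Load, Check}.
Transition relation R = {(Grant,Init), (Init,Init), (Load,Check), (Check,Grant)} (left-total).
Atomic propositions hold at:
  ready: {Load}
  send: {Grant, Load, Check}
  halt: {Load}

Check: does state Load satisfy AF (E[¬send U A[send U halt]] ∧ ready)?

Sat(¬send) = {Init}
A[send U halt]: least fixpoint, start Z0 = Sat(halt) = {Load}, add states in Sat(send) with every successor in Z. Already a fixed point.
Sat(A[send U halt]) = {Load}
E[¬send U A[send U halt]]: least fixpoint, start Z0 = Sat(A[send U halt]) = {Load}, add states in Sat(¬send) with some successor in Z. Already a fixed point.
Sat(E[¬send U A[send U halt]]) = {Load}
Sat(E[¬send U A[send U halt]] ∧ ready) = {Load}
AF (E[¬send U A[send U halt]] ∧ ready): least fixpoint, start Z0 = {Load}, add states with every successor in Z. Already a fixed point.
Sat(AF (E[¬send U A[send U halt]] ∧ ready)) = {Load}
Load ∈ Sat(AF (E[¬send U A[send U halt]] ∧ ready)) = {Load}, so the formula holds at Load.

Yes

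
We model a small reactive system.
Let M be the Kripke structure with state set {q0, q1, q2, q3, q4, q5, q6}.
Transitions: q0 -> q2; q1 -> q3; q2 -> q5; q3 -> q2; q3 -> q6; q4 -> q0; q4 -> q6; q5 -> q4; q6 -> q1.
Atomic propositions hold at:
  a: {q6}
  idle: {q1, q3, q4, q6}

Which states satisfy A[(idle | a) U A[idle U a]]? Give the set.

{q6}

Sat(idle | a) = {q1, q3, q4, q6}
A[idle U a]: least fixpoint, start Z0 = Sat(a) = {q6}, add states in Sat(idle) with every successor in Z. Already a fixed point.
Sat(A[idle U a]) = {q6}
A[(idle | a) U A[idle U a]]: least fixpoint, start Z0 = Sat(A[idle U a]) = {q6}, add states in Sat(idle | a) with every successor in Z. Already a fixed point.
Sat(A[(idle | a) U A[idle U a]]) = {q6}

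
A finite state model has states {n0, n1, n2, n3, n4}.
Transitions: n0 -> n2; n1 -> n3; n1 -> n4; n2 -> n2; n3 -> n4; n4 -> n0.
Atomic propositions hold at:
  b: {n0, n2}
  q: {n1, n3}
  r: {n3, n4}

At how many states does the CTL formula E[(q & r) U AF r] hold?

Sat(q & r) = {n3}
AF r: least fixpoint, start Z0 = {n3, n4}, add states with every successor in Z. Z1 = {n1, n3, n4}; fixed.
Sat(AF r) = {n1, n3, n4}
E[(q & r) U AF r]: least fixpoint, start Z0 = Sat(AF r) = {n1, n3, n4}, add states in Sat(q & r) with some successor in Z. Already a fixed point.
Sat(E[(q & r) U AF r]) = {n1, n3, n4}
|Sat(E[(q & r) U AF r])| = |{n1, n3, n4}| = 3.

3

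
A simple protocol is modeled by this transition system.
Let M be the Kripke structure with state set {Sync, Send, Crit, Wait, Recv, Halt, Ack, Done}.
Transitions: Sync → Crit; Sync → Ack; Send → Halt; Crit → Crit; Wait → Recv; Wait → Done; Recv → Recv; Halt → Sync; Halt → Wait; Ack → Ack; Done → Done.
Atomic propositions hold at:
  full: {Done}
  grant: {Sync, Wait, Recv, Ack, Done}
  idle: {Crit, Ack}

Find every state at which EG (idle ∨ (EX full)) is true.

Sat(EX full) = {s : some successor in {Done}} = {Wait, Done}
Sat(idle ∨ (EX full)) = {Crit, Wait, Ack, Done}
EG (idle ∨ (EX full)): greatest fixpoint, start Z0 = {Crit, Wait, Ack, Done}, keep only states in Sat with some successor in Z. Already a fixed point.
Sat(EG (idle ∨ (EX full))) = {Crit, Wait, Ack, Done}

{Crit, Wait, Ack, Done}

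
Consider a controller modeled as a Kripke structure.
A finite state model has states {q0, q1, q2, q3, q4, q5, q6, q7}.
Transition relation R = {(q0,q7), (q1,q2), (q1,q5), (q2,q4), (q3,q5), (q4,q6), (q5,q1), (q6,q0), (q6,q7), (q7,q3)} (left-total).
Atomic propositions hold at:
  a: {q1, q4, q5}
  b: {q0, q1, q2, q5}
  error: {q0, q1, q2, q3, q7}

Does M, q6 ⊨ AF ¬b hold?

Yes

Sat(¬b) = {q3, q4, q6, q7}
AF ¬b: least fixpoint, start Z0 = {q3, q4, q6, q7}, add states with every successor in Z. Z1 = {q0, q2, q3, q4, q6, q7}; fixed.
Sat(AF ¬b) = {q0, q2, q3, q4, q6, q7}
q6 ∈ Sat(AF ¬b) = {q0, q2, q3, q4, q6, q7}, so the formula holds at q6.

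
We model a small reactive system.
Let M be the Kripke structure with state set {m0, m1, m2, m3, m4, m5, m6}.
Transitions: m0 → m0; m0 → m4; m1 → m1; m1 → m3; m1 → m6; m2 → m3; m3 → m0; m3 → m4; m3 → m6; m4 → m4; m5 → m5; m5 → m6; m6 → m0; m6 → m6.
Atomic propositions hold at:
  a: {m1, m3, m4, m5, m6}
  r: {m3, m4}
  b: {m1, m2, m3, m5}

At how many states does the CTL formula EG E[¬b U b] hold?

Sat(¬b) = {m0, m4, m6}
E[¬b U b]: least fixpoint, start Z0 = Sat(b) = {m1, m2, m3, m5}, add states in Sat(¬b) with some successor in Z. Already a fixed point.
Sat(E[¬b U b]) = {m1, m2, m3, m5}
EG E[¬b U b]: greatest fixpoint, start Z0 = {m1, m2, m3, m5}, keep only states in Sat with some successor in Z. Z1 = {m1, m2, m5}; Z2 = {m1, m5}; fixed.
Sat(EG E[¬b U b]) = {m1, m5}
|Sat(EG E[¬b U b])| = |{m1, m5}| = 2.

2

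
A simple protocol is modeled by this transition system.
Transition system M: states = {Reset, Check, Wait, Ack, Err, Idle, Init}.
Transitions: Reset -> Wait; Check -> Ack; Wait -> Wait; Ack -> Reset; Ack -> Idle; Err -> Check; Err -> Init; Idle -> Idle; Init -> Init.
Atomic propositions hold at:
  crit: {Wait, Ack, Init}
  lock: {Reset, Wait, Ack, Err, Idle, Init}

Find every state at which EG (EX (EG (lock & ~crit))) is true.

{Ack, Idle}

Sat(~crit) = {Reset, Check, Err, Idle}
Sat(lock & ~crit) = {Reset, Err, Idle}
EG (lock & ~crit): greatest fixpoint, start Z0 = {Reset, Err, Idle}, keep only states in Sat with some successor in Z. Z1 = {Idle}; fixed.
Sat(EG (lock & ~crit)) = {Idle}
Sat(EX (EG (lock & ~crit))) = {s : some successor in {Idle}} = {Ack, Idle}
EG (EX (EG (lock & ~crit))): greatest fixpoint, start Z0 = {Ack, Idle}, keep only states in Sat with some successor in Z. Already a fixed point.
Sat(EG (EX (EG (lock & ~crit)))) = {Ack, Idle}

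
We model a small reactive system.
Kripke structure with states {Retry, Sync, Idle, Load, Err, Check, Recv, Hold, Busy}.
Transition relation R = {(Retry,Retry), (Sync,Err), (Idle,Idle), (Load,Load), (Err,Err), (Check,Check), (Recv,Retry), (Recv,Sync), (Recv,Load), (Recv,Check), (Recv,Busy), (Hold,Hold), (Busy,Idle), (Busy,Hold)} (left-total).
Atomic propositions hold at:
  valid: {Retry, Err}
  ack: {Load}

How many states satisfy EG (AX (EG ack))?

EG ack: greatest fixpoint, start Z0 = {Load}, keep only states in Sat with some successor in Z. Already a fixed point.
Sat(EG ack) = {Load}
Sat(AX (EG ack)) = {s : every successor in {Load}} = {Load}
EG (AX (EG ack)): greatest fixpoint, start Z0 = {Load}, keep only states in Sat with some successor in Z. Already a fixed point.
Sat(EG (AX (EG ack))) = {Load}
|Sat(EG (AX (EG ack)))| = |{Load}| = 1.

1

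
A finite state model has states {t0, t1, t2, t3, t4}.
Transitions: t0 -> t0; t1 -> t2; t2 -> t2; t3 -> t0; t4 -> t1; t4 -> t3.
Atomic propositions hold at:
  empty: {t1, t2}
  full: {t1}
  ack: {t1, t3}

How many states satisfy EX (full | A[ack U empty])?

3

A[ack U empty]: least fixpoint, start Z0 = Sat(empty) = {t1, t2}, add states in Sat(ack) with every successor in Z. Already a fixed point.
Sat(A[ack U empty]) = {t1, t2}
Sat(full | A[ack U empty]) = {t1, t2}
Sat(EX (full | A[ack U empty])) = {s : some successor in {t1, t2}} = {t1, t2, t4}
|Sat(EX (full | A[ack U empty]))| = |{t1, t2, t4}| = 3.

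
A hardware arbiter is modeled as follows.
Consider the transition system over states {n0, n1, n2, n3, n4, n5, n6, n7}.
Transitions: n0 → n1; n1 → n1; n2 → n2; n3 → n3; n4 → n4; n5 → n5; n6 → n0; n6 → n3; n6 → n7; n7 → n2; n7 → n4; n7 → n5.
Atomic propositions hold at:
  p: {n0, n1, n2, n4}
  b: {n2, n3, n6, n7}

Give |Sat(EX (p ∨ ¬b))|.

7

Sat(¬b) = {n0, n1, n4, n5}
Sat(p ∨ ¬b) = {n0, n1, n2, n4, n5}
Sat(EX (p ∨ ¬b)) = {s : some successor in {n0, n1, n2, n4, n5}} = {n0, n1, n2, n4, n5, n6, n7}
|Sat(EX (p ∨ ¬b))| = |{n0, n1, n2, n4, n5, n6, n7}| = 7.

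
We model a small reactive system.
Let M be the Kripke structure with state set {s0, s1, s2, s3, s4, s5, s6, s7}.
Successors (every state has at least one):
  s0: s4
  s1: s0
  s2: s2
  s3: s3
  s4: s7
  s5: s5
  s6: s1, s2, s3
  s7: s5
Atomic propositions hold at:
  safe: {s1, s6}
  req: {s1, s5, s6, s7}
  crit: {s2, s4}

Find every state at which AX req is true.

{s4, s5, s7}

Sat(AX req) = {s : every successor in {s1, s5, s6, s7}} = {s4, s5, s7}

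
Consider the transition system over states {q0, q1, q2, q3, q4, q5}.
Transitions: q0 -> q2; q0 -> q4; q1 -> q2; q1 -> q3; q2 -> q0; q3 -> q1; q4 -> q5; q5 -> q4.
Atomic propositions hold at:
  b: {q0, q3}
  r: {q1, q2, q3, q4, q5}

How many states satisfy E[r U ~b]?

5

Sat(~b) = {q1, q2, q4, q5}
E[r U ~b]: least fixpoint, start Z0 = Sat(~b) = {q1, q2, q4, q5}, add states in Sat(r) with some successor in Z. Z1 = {q1, q2, q3, q4, q5}; fixed.
Sat(E[r U ~b]) = {q1, q2, q3, q4, q5}
|Sat(E[r U ~b])| = |{q1, q2, q3, q4, q5}| = 5.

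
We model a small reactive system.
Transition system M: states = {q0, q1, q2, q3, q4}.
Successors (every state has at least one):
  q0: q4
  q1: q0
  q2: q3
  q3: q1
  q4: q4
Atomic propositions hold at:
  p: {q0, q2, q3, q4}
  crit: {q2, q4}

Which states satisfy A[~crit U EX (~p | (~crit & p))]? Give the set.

{q1, q2, q3}

Sat(~crit) = {q0, q1, q3}
Sat(~p) = {q1}
Sat(~crit & p) = {q0, q3}
Sat(~p | (~crit & p)) = {q0, q1, q3}
Sat(EX (~p | (~crit & p))) = {s : some successor in {q0, q1, q3}} = {q1, q2, q3}
A[~crit U EX (~p | (~crit & p))]: least fixpoint, start Z0 = Sat(EX (~p | (~crit & p))) = {q1, q2, q3}, add states in Sat(~crit) with every successor in Z. Already a fixed point.
Sat(A[~crit U EX (~p | (~crit & p))]) = {q1, q2, q3}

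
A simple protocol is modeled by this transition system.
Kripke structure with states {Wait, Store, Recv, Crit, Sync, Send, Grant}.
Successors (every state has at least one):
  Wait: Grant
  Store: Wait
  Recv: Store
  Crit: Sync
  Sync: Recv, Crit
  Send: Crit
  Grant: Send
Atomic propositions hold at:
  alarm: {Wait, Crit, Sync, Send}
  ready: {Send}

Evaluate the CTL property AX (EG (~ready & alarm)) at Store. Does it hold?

Sat(~ready) = {Wait, Store, Recv, Crit, Sync, Grant}
Sat(~ready & alarm) = {Wait, Crit, Sync}
EG (~ready & alarm): greatest fixpoint, start Z0 = {Wait, Crit, Sync}, keep only states in Sat with some successor in Z. Z1 = {Crit, Sync}; fixed.
Sat(EG (~ready & alarm)) = {Crit, Sync}
Sat(AX (EG (~ready & alarm))) = {s : every successor in {Crit, Sync}} = {Crit, Send}
Store ∉ Sat(AX (EG (~ready & alarm))) = {Crit, Send}, so the formula does not hold at Store.

No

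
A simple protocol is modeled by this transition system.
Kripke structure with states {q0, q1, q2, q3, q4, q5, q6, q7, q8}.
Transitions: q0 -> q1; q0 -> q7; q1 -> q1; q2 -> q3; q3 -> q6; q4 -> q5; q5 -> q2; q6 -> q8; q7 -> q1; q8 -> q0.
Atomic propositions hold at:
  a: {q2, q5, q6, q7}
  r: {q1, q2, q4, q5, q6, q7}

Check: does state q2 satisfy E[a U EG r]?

No

EG r: greatest fixpoint, start Z0 = {q1, q2, q4, q5, q6, q7}, keep only states in Sat with some successor in Z. Z1 = {q1, q4, q5, q7}; Z2 = {q1, q4, q7}; Z3 = {q1, q7}; fixed.
Sat(EG r) = {q1, q7}
E[a U EG r]: least fixpoint, start Z0 = Sat(EG r) = {q1, q7}, add states in Sat(a) with some successor in Z. Already a fixed point.
Sat(E[a U EG r]) = {q1, q7}
q2 ∉ Sat(E[a U EG r]) = {q1, q7}, so the formula does not hold at q2.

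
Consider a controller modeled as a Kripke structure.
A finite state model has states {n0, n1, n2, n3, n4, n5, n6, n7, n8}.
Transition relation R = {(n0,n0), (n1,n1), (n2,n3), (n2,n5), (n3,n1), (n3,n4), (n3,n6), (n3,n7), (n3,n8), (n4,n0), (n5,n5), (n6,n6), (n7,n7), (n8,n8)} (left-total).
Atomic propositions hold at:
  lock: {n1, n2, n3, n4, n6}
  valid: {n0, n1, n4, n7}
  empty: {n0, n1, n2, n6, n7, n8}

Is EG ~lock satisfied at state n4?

No

Sat(~lock) = {n0, n5, n7, n8}
EG ~lock: greatest fixpoint, start Z0 = {n0, n5, n7, n8}, keep only states in Sat with some successor in Z. Already a fixed point.
Sat(EG ~lock) = {n0, n5, n7, n8}
n4 ∉ Sat(EG ~lock) = {n0, n5, n7, n8}, so the formula does not hold at n4.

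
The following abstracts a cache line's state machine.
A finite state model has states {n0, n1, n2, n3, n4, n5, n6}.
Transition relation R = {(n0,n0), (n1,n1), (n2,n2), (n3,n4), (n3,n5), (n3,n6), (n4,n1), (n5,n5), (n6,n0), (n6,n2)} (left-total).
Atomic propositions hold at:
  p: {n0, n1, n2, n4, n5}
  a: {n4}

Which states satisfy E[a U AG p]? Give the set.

AG p: greatest fixpoint, start Z0 = {n0, n1, n2, n4, n5}, keep only states in Sat with every successor in Z. Already a fixed point.
Sat(AG p) = {n0, n1, n2, n4, n5}
E[a U AG p]: least fixpoint, start Z0 = Sat(AG p) = {n0, n1, n2, n4, n5}, add states in Sat(a) with some successor in Z. Already a fixed point.
Sat(E[a U AG p]) = {n0, n1, n2, n4, n5}

{n0, n1, n2, n4, n5}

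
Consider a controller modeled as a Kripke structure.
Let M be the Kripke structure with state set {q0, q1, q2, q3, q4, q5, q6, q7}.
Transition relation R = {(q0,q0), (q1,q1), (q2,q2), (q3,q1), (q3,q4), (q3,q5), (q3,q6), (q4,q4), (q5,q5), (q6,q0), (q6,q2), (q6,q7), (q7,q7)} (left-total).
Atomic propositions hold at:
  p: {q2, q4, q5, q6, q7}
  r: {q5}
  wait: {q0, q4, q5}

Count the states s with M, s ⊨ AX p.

Sat(AX p) = {s : every successor in {q2, q4, q5, q6, q7}} = {q2, q4, q5, q7}
|Sat(AX p)| = |{q2, q4, q5, q7}| = 4.

4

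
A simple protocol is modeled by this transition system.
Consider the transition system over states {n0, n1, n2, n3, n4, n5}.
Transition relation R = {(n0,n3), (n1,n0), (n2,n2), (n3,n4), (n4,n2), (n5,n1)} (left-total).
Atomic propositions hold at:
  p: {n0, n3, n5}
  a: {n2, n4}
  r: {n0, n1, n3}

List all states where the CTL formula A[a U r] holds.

A[a U r]: least fixpoint, start Z0 = Sat(r) = {n0, n1, n3}, add states in Sat(a) with every successor in Z. Already a fixed point.
Sat(A[a U r]) = {n0, n1, n3}

{n0, n1, n3}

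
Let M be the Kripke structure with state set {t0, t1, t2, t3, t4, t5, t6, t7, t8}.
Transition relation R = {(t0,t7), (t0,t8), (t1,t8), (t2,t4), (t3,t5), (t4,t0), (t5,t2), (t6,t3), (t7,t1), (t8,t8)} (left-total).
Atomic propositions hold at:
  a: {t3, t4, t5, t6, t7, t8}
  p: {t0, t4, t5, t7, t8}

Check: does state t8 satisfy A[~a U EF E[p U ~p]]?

Sat(~a) = {t0, t1, t2}
Sat(~p) = {t1, t2, t3, t6}
E[p U ~p]: least fixpoint, start Z0 = Sat(~p) = {t1, t2, t3, t6}, add states in Sat(p) with some successor in Z. Z1 = {t1, t2, t3, t5, t6, t7}; Z2 = {t0, t1, t2, t3, t5, t6, t7}; Z3 = {t0, t1, t2, t3, t4, t5, t6, t7}; fixed.
Sat(E[p U ~p]) = {t0, t1, t2, t3, t4, t5, t6, t7}
EF E[p U ~p]: least fixpoint, start Z0 = {t0, t1, t2, t3, t4, t5, t6, t7}, add states with some successor in Z. Already a fixed point.
Sat(EF E[p U ~p]) = {t0, t1, t2, t3, t4, t5, t6, t7}
A[~a U EF E[p U ~p]]: least fixpoint, start Z0 = Sat(EF E[p U ~p]) = {t0, t1, t2, t3, t4, t5, t6, t7}, add states in Sat(~a) with every successor in Z. Already a fixed point.
Sat(A[~a U EF E[p U ~p]]) = {t0, t1, t2, t3, t4, t5, t6, t7}
t8 ∉ Sat(A[~a U EF E[p U ~p]]) = {t0, t1, t2, t3, t4, t5, t6, t7}, so the formula does not hold at t8.

No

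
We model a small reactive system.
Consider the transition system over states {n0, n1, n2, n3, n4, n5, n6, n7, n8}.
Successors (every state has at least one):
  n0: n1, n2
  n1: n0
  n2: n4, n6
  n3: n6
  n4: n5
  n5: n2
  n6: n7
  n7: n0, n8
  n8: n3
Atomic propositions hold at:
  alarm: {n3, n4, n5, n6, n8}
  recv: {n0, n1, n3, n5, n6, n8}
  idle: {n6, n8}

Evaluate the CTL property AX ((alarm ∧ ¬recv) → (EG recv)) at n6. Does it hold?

Yes

Sat(¬recv) = {n2, n4, n7}
Sat(alarm ∧ ¬recv) = {n4}
EG recv: greatest fixpoint, start Z0 = {n0, n1, n3, n5, n6, n8}, keep only states in Sat with some successor in Z. Z1 = {n0, n1, n3, n8}; Z2 = {n0, n1, n8}; Z3 = {n0, n1}; fixed.
Sat(EG recv) = {n0, n1}
Sat((alarm ∧ ¬recv) → (EG recv)) = {n0, n1, n2, n3, n5, n6, n7, n8}
Sat(AX ((alarm ∧ ¬recv) → (EG recv))) = {s : every successor in {n0, n1, n2, n3, n5, n6, n7, n8}} = {n0, n1, n3, n4, n5, n6, n7, n8}
n6 ∈ Sat(AX ((alarm ∧ ¬recv) → (EG recv))) = {n0, n1, n3, n4, n5, n6, n7, n8}, so the formula holds at n6.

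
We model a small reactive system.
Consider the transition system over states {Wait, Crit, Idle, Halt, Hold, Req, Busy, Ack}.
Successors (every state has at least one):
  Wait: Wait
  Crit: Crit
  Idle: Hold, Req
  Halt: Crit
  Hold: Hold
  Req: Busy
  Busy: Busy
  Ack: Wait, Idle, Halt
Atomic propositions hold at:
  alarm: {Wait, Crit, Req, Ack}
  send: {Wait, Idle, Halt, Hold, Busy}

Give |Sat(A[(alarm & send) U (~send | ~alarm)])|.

Sat(alarm & send) = {Wait}
Sat(~send) = {Crit, Req, Ack}
Sat(~alarm) = {Idle, Halt, Hold, Busy}
Sat(~send | ~alarm) = {Crit, Idle, Halt, Hold, Req, Busy, Ack}
A[(alarm & send) U (~send | ~alarm)]: least fixpoint, start Z0 = Sat((~send | ~alarm)) = {Crit, Idle, Halt, Hold, Req, Busy, Ack}, add states in Sat(alarm & send) with every successor in Z. Already a fixed point.
Sat(A[(alarm & send) U (~send | ~alarm)]) = {Crit, Idle, Halt, Hold, Req, Busy, Ack}
|Sat(A[(alarm & send) U (~send | ~alarm)])| = |{Crit, Idle, Halt, Hold, Req, Busy, Ack}| = 7.

7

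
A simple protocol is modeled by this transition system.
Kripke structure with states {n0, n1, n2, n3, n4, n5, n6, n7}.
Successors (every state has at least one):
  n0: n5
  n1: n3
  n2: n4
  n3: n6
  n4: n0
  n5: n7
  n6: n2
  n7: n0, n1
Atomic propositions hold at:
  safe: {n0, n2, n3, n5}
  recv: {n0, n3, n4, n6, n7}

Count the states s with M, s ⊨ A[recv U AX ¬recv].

4

Sat(¬recv) = {n1, n2, n5}
Sat(AX ¬recv) = {s : every successor in {n1, n2, n5}} = {n0, n6}
A[recv U AX ¬recv]: least fixpoint, start Z0 = Sat(AX ¬recv) = {n0, n6}, add states in Sat(recv) with every successor in Z. Z1 = {n0, n3, n4, n6}; fixed.
Sat(A[recv U AX ¬recv]) = {n0, n3, n4, n6}
|Sat(A[recv U AX ¬recv])| = |{n0, n3, n4, n6}| = 4.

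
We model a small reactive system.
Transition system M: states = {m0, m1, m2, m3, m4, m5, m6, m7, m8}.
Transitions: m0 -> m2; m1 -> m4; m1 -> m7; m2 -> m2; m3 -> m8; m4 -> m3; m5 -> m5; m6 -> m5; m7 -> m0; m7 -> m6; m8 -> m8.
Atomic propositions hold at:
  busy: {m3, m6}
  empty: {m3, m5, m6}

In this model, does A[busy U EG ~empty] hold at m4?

No

Sat(~empty) = {m0, m1, m2, m4, m7, m8}
EG ~empty: greatest fixpoint, start Z0 = {m0, m1, m2, m4, m7, m8}, keep only states in Sat with some successor in Z. Z1 = {m0, m1, m2, m7, m8}; fixed.
Sat(EG ~empty) = {m0, m1, m2, m7, m8}
A[busy U EG ~empty]: least fixpoint, start Z0 = Sat(EG ~empty) = {m0, m1, m2, m7, m8}, add states in Sat(busy) with every successor in Z. Z1 = {m0, m1, m2, m3, m7, m8}; fixed.
Sat(A[busy U EG ~empty]) = {m0, m1, m2, m3, m7, m8}
m4 ∉ Sat(A[busy U EG ~empty]) = {m0, m1, m2, m3, m7, m8}, so the formula does not hold at m4.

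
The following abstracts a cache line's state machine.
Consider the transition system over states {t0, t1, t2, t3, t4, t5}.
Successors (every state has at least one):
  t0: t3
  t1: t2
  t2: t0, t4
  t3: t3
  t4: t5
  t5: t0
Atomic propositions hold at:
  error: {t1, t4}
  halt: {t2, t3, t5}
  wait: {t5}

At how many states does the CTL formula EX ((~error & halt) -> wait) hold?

3

Sat(~error) = {t0, t2, t3, t5}
Sat(~error & halt) = {t2, t3, t5}
Sat((~error & halt) -> wait) = {t0, t1, t4, t5}
Sat(EX ((~error & halt) -> wait)) = {s : some successor in {t0, t1, t4, t5}} = {t2, t4, t5}
|Sat(EX ((~error & halt) -> wait))| = |{t2, t4, t5}| = 3.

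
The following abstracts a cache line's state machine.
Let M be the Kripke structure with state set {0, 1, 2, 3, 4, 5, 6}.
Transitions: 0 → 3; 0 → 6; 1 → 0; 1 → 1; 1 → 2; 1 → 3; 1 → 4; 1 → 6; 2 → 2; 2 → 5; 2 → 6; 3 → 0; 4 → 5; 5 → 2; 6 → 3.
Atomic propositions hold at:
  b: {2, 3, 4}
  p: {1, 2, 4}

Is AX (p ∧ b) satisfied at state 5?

Sat(p ∧ b) = {2, 4}
Sat(AX (p ∧ b)) = {s : every successor in {2, 4}} = {5}
5 ∈ Sat(AX (p ∧ b)) = {5}, so the formula holds at 5.

Yes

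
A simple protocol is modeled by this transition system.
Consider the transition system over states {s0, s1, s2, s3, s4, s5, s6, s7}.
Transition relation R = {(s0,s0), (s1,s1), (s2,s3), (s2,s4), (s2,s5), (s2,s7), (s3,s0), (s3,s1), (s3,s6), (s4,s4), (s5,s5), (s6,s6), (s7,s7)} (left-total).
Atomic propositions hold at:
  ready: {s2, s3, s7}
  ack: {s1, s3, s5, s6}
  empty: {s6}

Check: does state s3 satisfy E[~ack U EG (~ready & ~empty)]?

Sat(~ack) = {s0, s2, s4, s7}
Sat(~ready) = {s0, s1, s4, s5, s6}
Sat(~empty) = {s0, s1, s2, s3, s4, s5, s7}
Sat(~ready & ~empty) = {s0, s1, s4, s5}
EG (~ready & ~empty): greatest fixpoint, start Z0 = {s0, s1, s4, s5}, keep only states in Sat with some successor in Z. Already a fixed point.
Sat(EG (~ready & ~empty)) = {s0, s1, s4, s5}
E[~ack U EG (~ready & ~empty)]: least fixpoint, start Z0 = Sat(EG (~ready & ~empty)) = {s0, s1, s4, s5}, add states in Sat(~ack) with some successor in Z. Z1 = {s0, s1, s2, s4, s5}; fixed.
Sat(E[~ack U EG (~ready & ~empty)]) = {s0, s1, s2, s4, s5}
s3 ∉ Sat(E[~ack U EG (~ready & ~empty)]) = {s0, s1, s2, s4, s5}, so the formula does not hold at s3.

No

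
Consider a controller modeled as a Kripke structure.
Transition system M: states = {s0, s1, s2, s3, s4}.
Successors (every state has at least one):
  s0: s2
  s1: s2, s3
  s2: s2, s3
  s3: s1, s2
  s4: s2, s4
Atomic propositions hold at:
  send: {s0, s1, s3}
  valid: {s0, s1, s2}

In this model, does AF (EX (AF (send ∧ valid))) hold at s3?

Sat(send ∧ valid) = {s0, s1}
AF (send ∧ valid): least fixpoint, start Z0 = {s0, s1}, add states with every successor in Z. Already a fixed point.
Sat(AF (send ∧ valid)) = {s0, s1}
Sat(EX (AF (send ∧ valid))) = {s : some successor in {s0, s1}} = {s3}
AF (EX (AF (send ∧ valid))): least fixpoint, start Z0 = {s3}, add states with every successor in Z. Already a fixed point.
Sat(AF (EX (AF (send ∧ valid)))) = {s3}
s3 ∈ Sat(AF (EX (AF (send ∧ valid)))) = {s3}, so the formula holds at s3.

Yes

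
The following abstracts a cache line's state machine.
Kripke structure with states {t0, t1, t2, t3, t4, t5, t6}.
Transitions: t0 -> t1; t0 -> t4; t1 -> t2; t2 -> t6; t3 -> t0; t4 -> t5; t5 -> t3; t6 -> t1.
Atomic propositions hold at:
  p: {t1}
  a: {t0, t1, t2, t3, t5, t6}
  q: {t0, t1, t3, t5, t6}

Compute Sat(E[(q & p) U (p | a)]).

{t0, t1, t2, t3, t5, t6}

Sat(q & p) = {t1}
Sat(p | a) = {t0, t1, t2, t3, t5, t6}
E[(q & p) U (p | a)]: least fixpoint, start Z0 = Sat((p | a)) = {t0, t1, t2, t3, t5, t6}, add states in Sat(q & p) with some successor in Z. Already a fixed point.
Sat(E[(q & p) U (p | a)]) = {t0, t1, t2, t3, t5, t6}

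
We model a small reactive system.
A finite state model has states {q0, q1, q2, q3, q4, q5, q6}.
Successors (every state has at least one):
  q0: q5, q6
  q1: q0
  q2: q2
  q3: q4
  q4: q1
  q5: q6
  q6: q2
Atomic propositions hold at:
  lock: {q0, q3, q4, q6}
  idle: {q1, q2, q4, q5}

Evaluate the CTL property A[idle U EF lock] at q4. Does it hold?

EF lock: least fixpoint, start Z0 = {q0, q3, q4, q6}, add states with some successor in Z. Z1 = {q0, q1, q3, q4, q5, q6}; fixed.
Sat(EF lock) = {q0, q1, q3, q4, q5, q6}
A[idle U EF lock]: least fixpoint, start Z0 = Sat(EF lock) = {q0, q1, q3, q4, q5, q6}, add states in Sat(idle) with every successor in Z. Already a fixed point.
Sat(A[idle U EF lock]) = {q0, q1, q3, q4, q5, q6}
q4 ∈ Sat(A[idle U EF lock]) = {q0, q1, q3, q4, q5, q6}, so the formula holds at q4.

Yes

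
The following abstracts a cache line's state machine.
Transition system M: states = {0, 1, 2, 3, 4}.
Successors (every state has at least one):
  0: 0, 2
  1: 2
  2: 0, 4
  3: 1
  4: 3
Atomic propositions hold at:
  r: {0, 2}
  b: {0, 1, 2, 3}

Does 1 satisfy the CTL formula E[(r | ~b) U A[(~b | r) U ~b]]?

No

Sat(~b) = {4}
Sat(r | ~b) = {0, 2, 4}
Sat(~b | r) = {0, 2, 4}
A[(~b | r) U ~b]: least fixpoint, start Z0 = Sat(~b) = {4}, add states in Sat(~b | r) with every successor in Z. Already a fixed point.
Sat(A[(~b | r) U ~b]) = {4}
E[(r | ~b) U A[(~b | r) U ~b]]: least fixpoint, start Z0 = Sat(A[(~b | r) U ~b]) = {4}, add states in Sat(r | ~b) with some successor in Z. Z1 = {2, 4}; Z2 = {0, 2, 4}; fixed.
Sat(E[(r | ~b) U A[(~b | r) U ~b]]) = {0, 2, 4}
1 ∉ Sat(E[(r | ~b) U A[(~b | r) U ~b]]) = {0, 2, 4}, so the formula does not hold at 1.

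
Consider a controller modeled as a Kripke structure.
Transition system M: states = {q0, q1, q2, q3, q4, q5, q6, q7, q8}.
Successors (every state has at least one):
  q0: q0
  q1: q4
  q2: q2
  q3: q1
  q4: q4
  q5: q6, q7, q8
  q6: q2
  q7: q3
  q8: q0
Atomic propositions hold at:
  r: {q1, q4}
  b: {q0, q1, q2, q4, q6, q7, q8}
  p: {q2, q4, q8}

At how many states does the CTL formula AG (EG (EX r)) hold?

3

Sat(EX r) = {s : some successor in {q1, q4}} = {q1, q3, q4}
EG (EX r): greatest fixpoint, start Z0 = {q1, q3, q4}, keep only states in Sat with some successor in Z. Already a fixed point.
Sat(EG (EX r)) = {q1, q3, q4}
AG (EG (EX r)): greatest fixpoint, start Z0 = {q1, q3, q4}, keep only states in Sat with every successor in Z. Already a fixed point.
Sat(AG (EG (EX r))) = {q1, q3, q4}
|Sat(AG (EG (EX r)))| = |{q1, q3, q4}| = 3.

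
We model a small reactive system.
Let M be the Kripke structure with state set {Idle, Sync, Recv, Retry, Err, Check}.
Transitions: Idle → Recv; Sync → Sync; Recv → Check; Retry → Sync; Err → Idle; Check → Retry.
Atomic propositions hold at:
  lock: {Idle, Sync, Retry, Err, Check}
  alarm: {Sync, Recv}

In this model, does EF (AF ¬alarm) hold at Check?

Yes

Sat(¬alarm) = {Idle, Retry, Err, Check}
AF ¬alarm: least fixpoint, start Z0 = {Idle, Retry, Err, Check}, add states with every successor in Z. Z1 = {Idle, Recv, Retry, Err, Check}; fixed.
Sat(AF ¬alarm) = {Idle, Recv, Retry, Err, Check}
EF (AF ¬alarm): least fixpoint, start Z0 = {Idle, Recv, Retry, Err, Check}, add states with some successor in Z. Already a fixed point.
Sat(EF (AF ¬alarm)) = {Idle, Recv, Retry, Err, Check}
Check ∈ Sat(EF (AF ¬alarm)) = {Idle, Recv, Retry, Err, Check}, so the formula holds at Check.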